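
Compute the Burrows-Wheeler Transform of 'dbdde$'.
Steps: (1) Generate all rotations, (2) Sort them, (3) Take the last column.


Rotations (sorted):
  0: $dbdde -> last char: e
  1: bdde$d -> last char: d
  2: dbdde$ -> last char: $
  3: dde$db -> last char: b
  4: de$dbd -> last char: d
  5: e$dbdd -> last char: d


BWT = ed$bdd


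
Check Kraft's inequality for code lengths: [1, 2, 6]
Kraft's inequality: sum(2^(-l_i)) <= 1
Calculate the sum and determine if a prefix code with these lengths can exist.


Sum = 2^(-1) + 2^(-2) + 2^(-6)
    = 0.5 + 0.25 + 0.015625
    = 49/64 = 0.765625
Since 0.765625 <= 1, Kraft's inequality IS satisfied.
A prefix code with these lengths CAN exist.

Kraft sum = 0.765625. Satisfied.


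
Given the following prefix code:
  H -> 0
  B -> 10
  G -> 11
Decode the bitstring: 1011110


Decoding step by step:
Bits 10 -> B
Bits 11 -> G
Bits 11 -> G
Bits 0 -> H


Decoded message: BGGH


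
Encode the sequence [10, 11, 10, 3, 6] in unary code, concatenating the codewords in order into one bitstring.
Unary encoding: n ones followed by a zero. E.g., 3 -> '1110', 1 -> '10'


Encode each number as n ones followed by a terminating 0:
  10 -> 11111111110 (11 bits)
  11 -> 111111111110 (12 bits)
  10 -> 11111111110 (11 bits)
  3 -> 1110 (4 bits)
  6 -> 1111110 (7 bits)
Total length = 11 + 12 + 11 + 4 + 7 = 45 bits.

Unary([10, 11, 10, 3, 6]) = 111111111101111111111101111111111011101111110 (45 bits)


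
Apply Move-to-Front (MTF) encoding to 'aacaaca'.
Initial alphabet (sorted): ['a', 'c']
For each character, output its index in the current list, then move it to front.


MTF encoding:
'a': index 0 in ['a', 'c'] -> ['a', 'c']
'a': index 0 in ['a', 'c'] -> ['a', 'c']
'c': index 1 in ['a', 'c'] -> ['c', 'a']
'a': index 1 in ['c', 'a'] -> ['a', 'c']
'a': index 0 in ['a', 'c'] -> ['a', 'c']
'c': index 1 in ['a', 'c'] -> ['c', 'a']
'a': index 1 in ['c', 'a'] -> ['a', 'c']


Output: [0, 0, 1, 1, 0, 1, 1]


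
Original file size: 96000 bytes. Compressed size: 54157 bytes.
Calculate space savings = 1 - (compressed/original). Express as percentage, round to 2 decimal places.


ratio = compressed/original = 54157/96000 = 0.564135
savings = 1 - ratio = 1 - 0.564135 = 0.435865
as a percentage: 0.435865 * 100 = 43.59%

Space savings = 1 - 54157/96000 = 43.59%


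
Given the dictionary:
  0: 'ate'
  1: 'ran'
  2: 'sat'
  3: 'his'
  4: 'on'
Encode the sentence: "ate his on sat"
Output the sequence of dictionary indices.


Look up each word in the dictionary:
  'ate' -> 0
  'his' -> 3
  'on' -> 4
  'sat' -> 2

Encoded: [0, 3, 4, 2]


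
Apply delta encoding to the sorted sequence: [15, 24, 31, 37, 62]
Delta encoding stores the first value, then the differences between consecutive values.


First value: 15
Deltas:
  24 - 15 = 9
  31 - 24 = 7
  37 - 31 = 6
  62 - 37 = 25


Delta encoded: [15, 9, 7, 6, 25]


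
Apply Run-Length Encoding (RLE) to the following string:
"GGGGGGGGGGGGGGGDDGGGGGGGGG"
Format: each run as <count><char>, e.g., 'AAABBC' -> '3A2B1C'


Scanning runs left to right:
  i=0: run of 'G' x 15 -> '15G'
  i=15: run of 'D' x 2 -> '2D'
  i=17: run of 'G' x 9 -> '9G'

RLE = 15G2D9G


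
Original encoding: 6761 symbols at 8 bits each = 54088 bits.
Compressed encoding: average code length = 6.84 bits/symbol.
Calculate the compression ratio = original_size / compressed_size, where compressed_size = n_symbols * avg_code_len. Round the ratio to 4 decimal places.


original_size = n_symbols * orig_bits = 6761 * 8 = 54088 bits
compressed_size = n_symbols * avg_code_len = 6761 * 6.84 = 46245.24 bits
ratio = original_size / compressed_size = 54088 / 46245.24 = 1.1696

Compression ratio = 1.1696


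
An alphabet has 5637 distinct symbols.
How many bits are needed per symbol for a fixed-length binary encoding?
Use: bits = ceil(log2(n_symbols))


log2(5637) = 12.4607
Bracket: 2^12 = 4096 < 5637 <= 2^13 = 8192
So ceil(log2(5637)) = 13

bits = ceil(log2(5637)) = ceil(12.4607) = 13 bits


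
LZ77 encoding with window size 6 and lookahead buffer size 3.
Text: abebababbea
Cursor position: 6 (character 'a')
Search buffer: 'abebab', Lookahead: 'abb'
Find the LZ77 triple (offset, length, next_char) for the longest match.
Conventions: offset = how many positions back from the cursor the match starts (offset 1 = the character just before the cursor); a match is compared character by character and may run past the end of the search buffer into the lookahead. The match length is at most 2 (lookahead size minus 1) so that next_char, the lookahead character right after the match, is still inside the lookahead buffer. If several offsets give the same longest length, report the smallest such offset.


Try each offset into the search buffer:
  offset=1 (pos 5, char 'b'): match length 0
  offset=2 (pos 4, char 'a'): match length 2
  offset=3 (pos 3, char 'b'): match length 0
  offset=4 (pos 2, char 'e'): match length 0
  offset=5 (pos 1, char 'b'): match length 0
  offset=6 (pos 0, char 'a'): match length 2
Longest match has length 2, found at offsets 2, 6; take the smallest, offset 2.
next_char = character at position 6 + 2 = 8 -> 'b'

Best match: offset=2, length=2 (matching 'ab' starting at position 4)
LZ77 triple: (2, 2, 'b')


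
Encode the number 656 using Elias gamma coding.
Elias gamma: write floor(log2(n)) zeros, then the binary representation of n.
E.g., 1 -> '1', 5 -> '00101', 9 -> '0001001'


num_bits = floor(log2(656)) + 1 = 10
leading_zeros = num_bits - 1 = 9
binary(656) = 1010010000

Elias gamma(656) = '000000000' + '1010010000' = 0000000001010010000 (19 bits)


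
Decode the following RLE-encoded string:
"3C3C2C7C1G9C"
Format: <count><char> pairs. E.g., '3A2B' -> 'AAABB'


Expanding each <count><char> pair:
  3C -> 'CCC'
  3C -> 'CCC'
  2C -> 'CC'
  7C -> 'CCCCCCC'
  1G -> 'G'
  9C -> 'CCCCCCCCC'

Decoded = CCCCCCCCCCCCCCCGCCCCCCCCC


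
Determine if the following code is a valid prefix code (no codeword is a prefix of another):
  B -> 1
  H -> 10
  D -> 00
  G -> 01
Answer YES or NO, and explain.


Checking each pair (does one codeword prefix another?):
  B='1' vs H='10': prefix -- VIOLATION

NO -- this is NOT a valid prefix code. B (1) is a prefix of H (10).


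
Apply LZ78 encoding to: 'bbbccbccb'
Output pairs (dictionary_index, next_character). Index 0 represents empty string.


LZ78 encoding steps:
Dictionary: {0: ''}
Step 1: w='' (idx 0), next='b' -> output (0, 'b'), add 'b' as idx 1
Step 2: w='b' (idx 1), next='b' -> output (1, 'b'), add 'bb' as idx 2
Step 3: w='' (idx 0), next='c' -> output (0, 'c'), add 'c' as idx 3
Step 4: w='c' (idx 3), next='b' -> output (3, 'b'), add 'cb' as idx 4
Step 5: w='c' (idx 3), next='c' -> output (3, 'c'), add 'cc' as idx 5
Step 6: w='b' (idx 1), end of input -> output (1, '')


Encoded: [(0, 'b'), (1, 'b'), (0, 'c'), (3, 'b'), (3, 'c'), (1, '')]


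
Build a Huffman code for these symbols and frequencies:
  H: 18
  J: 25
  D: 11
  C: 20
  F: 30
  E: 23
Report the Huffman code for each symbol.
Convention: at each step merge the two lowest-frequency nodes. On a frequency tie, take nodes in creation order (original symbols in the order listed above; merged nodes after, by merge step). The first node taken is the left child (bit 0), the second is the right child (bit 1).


Huffman tree construction:
Step 1: Merge D(11) + H(18) = 29
Step 2: Merge C(20) + E(23) = 43
Step 3: Merge J(25) + (D+H)(29) = 54
Step 4: Merge F(30) + (C+E)(43) = 73
Step 5: Merge (J+(D+H))(54) + (F+(C+E))(73) = 127
Read each symbol's code off the tree from the root (left child = 0, right child = 1).

Codes:
  H: 011 (length 3)
  J: 00 (length 2)
  D: 010 (length 3)
  C: 110 (length 3)
  F: 10 (length 2)
  E: 111 (length 3)
Average code length: 326/127 = 2.5669 bits/symbol


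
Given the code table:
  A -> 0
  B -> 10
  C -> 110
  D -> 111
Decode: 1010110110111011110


Decoding:
10 -> B
10 -> B
110 -> C
110 -> C
111 -> D
0 -> A
111 -> D
10 -> B


Result: BBCCDADB


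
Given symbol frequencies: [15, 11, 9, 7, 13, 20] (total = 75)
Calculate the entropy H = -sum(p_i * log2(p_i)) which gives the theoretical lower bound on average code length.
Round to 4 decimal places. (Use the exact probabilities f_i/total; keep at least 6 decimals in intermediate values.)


Per-symbol terms -p_i * log2(p_i) with p_i = f_i/75:
  p = 15/75 = 0.200000: log2(p) = -2.321928, -p*log2(p) = 0.464386
  p = 11/75 = 0.146667: log2(p) = -2.769387, -p*log2(p) = 0.406177
  p = 9/75 = 0.120000: log2(p) = -3.058894, -p*log2(p) = 0.367067
  p = 7/75 = 0.093333: log2(p) = -3.421464, -p*log2(p) = 0.319337
  p = 13/75 = 0.173333: log2(p) = -2.528379, -p*log2(p) = 0.438252
  p = 20/75 = 0.266667: log2(p) = -1.906891, -p*log2(p) = 0.508504
H = 0.464386 + 0.406177 + 0.367067 + 0.319337 + 0.438252 + 0.508504 = 2.503723

H = 2.5037 bits/symbol


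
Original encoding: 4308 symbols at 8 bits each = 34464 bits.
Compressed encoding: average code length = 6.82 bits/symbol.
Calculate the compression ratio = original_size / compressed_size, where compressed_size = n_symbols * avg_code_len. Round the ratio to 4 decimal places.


original_size = n_symbols * orig_bits = 4308 * 8 = 34464 bits
compressed_size = n_symbols * avg_code_len = 4308 * 6.82 = 29380.56 bits
ratio = original_size / compressed_size = 34464 / 29380.56 = 1.173

Compression ratio = 1.173


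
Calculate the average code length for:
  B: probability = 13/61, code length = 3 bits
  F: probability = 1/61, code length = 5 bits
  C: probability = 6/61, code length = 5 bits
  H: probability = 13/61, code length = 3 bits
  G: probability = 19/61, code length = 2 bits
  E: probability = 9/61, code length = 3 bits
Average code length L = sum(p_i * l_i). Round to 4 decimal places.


Weighted contributions p_i * l_i:
  B: (13/61) * 3 = 39/61
  F: (1/61) * 5 = 5/61
  C: (6/61) * 5 = 30/61
  H: (13/61) * 3 = 39/61
  G: (19/61) * 2 = 38/61
  E: (9/61) * 3 = 27/61
Sum = (39 + 5 + 30 + 39 + 38 + 27)/61 = 178/61

L = 178/61 = 2.9180 bits/symbol


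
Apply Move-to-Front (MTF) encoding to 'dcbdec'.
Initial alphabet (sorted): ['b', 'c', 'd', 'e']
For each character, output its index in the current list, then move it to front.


MTF encoding:
'd': index 2 in ['b', 'c', 'd', 'e'] -> ['d', 'b', 'c', 'e']
'c': index 2 in ['d', 'b', 'c', 'e'] -> ['c', 'd', 'b', 'e']
'b': index 2 in ['c', 'd', 'b', 'e'] -> ['b', 'c', 'd', 'e']
'd': index 2 in ['b', 'c', 'd', 'e'] -> ['d', 'b', 'c', 'e']
'e': index 3 in ['d', 'b', 'c', 'e'] -> ['e', 'd', 'b', 'c']
'c': index 3 in ['e', 'd', 'b', 'c'] -> ['c', 'e', 'd', 'b']


Output: [2, 2, 2, 2, 3, 3]


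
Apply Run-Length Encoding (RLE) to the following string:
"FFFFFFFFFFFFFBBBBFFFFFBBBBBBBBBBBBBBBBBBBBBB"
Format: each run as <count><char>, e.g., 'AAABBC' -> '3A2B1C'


Scanning runs left to right:
  i=0: run of 'F' x 13 -> '13F'
  i=13: run of 'B' x 4 -> '4B'
  i=17: run of 'F' x 5 -> '5F'
  i=22: run of 'B' x 22 -> '22B'

RLE = 13F4B5F22B


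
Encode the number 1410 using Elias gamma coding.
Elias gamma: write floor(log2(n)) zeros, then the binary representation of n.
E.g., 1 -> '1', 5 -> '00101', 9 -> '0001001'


num_bits = floor(log2(1410)) + 1 = 11
leading_zeros = num_bits - 1 = 10
binary(1410) = 10110000010

Elias gamma(1410) = '0000000000' + '10110000010' = 000000000010110000010 (21 bits)


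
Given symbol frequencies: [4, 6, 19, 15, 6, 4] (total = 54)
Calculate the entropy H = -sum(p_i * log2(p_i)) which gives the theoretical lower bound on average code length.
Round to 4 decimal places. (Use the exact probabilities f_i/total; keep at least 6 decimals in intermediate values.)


Per-symbol terms -p_i * log2(p_i) with p_i = f_i/54:
  p = 4/54 = 0.074074: log2(p) = -3.754888, -p*log2(p) = 0.278140
  p = 6/54 = 0.111111: log2(p) = -3.169925, -p*log2(p) = 0.352214
  p = 19/54 = 0.351852: log2(p) = -1.506960, -p*log2(p) = 0.530227
  p = 15/54 = 0.277778: log2(p) = -1.847997, -p*log2(p) = 0.513332
  p = 6/54 = 0.111111: log2(p) = -3.169925, -p*log2(p) = 0.352214
  p = 4/54 = 0.074074: log2(p) = -3.754888, -p*log2(p) = 0.278140
H = 0.278140 + 0.352214 + 0.530227 + 0.513332 + 0.352214 + 0.278140 = 2.304267

H = 2.3043 bits/symbol


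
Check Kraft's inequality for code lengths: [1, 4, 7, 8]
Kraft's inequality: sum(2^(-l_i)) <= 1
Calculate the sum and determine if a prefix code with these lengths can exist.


Sum = 2^(-1) + 2^(-4) + 2^(-7) + 2^(-8)
    = 0.5 + 0.0625 + 0.0078125 + 0.00390625
    = 147/256 = 0.57421875
Since 0.57421875 <= 1, Kraft's inequality IS satisfied.
A prefix code with these lengths CAN exist.

Kraft sum = 0.57421875. Satisfied.


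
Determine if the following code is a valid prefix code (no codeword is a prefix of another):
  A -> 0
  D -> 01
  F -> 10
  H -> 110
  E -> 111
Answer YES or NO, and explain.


Checking each pair (does one codeword prefix another?):
  A='0' vs D='01': prefix -- VIOLATION

NO -- this is NOT a valid prefix code. A (0) is a prefix of D (01).


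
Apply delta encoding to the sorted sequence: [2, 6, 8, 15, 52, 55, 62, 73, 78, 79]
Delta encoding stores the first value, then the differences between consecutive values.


First value: 2
Deltas:
  6 - 2 = 4
  8 - 6 = 2
  15 - 8 = 7
  52 - 15 = 37
  55 - 52 = 3
  62 - 55 = 7
  73 - 62 = 11
  78 - 73 = 5
  79 - 78 = 1


Delta encoded: [2, 4, 2, 7, 37, 3, 7, 11, 5, 1]


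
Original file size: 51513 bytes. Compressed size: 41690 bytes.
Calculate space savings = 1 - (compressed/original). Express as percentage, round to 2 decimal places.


ratio = compressed/original = 41690/51513 = 0.80931
savings = 1 - ratio = 1 - 0.80931 = 0.19069
as a percentage: 0.19069 * 100 = 19.07%

Space savings = 1 - 41690/51513 = 19.07%


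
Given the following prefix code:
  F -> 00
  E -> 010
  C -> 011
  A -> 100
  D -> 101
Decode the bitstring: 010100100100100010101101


Decoding step by step:
Bits 010 -> E
Bits 100 -> A
Bits 100 -> A
Bits 100 -> A
Bits 100 -> A
Bits 010 -> E
Bits 101 -> D
Bits 101 -> D


Decoded message: EAAAAEDD


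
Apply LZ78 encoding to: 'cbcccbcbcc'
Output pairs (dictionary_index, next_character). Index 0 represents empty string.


LZ78 encoding steps:
Dictionary: {0: ''}
Step 1: w='' (idx 0), next='c' -> output (0, 'c'), add 'c' as idx 1
Step 2: w='' (idx 0), next='b' -> output (0, 'b'), add 'b' as idx 2
Step 3: w='c' (idx 1), next='c' -> output (1, 'c'), add 'cc' as idx 3
Step 4: w='c' (idx 1), next='b' -> output (1, 'b'), add 'cb' as idx 4
Step 5: w='cb' (idx 4), next='c' -> output (4, 'c'), add 'cbc' as idx 5
Step 6: w='c' (idx 1), end of input -> output (1, '')


Encoded: [(0, 'c'), (0, 'b'), (1, 'c'), (1, 'b'), (4, 'c'), (1, '')]


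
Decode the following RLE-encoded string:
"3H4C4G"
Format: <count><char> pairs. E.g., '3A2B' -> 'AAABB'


Expanding each <count><char> pair:
  3H -> 'HHH'
  4C -> 'CCCC'
  4G -> 'GGGG'

Decoded = HHHCCCCGGGG


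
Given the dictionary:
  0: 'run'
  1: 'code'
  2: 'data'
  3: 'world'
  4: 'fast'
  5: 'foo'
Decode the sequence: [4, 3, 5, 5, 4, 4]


Look up each index in the dictionary:
  4 -> 'fast'
  3 -> 'world'
  5 -> 'foo'
  5 -> 'foo'
  4 -> 'fast'
  4 -> 'fast'

Decoded: "fast world foo foo fast fast"


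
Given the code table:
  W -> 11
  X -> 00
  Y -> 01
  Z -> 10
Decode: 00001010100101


Decoding:
00 -> X
00 -> X
10 -> Z
10 -> Z
10 -> Z
01 -> Y
01 -> Y


Result: XXZZZYY


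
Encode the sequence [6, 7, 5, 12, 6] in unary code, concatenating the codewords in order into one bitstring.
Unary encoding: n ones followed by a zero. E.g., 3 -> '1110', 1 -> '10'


Encode each number as n ones followed by a terminating 0:
  6 -> 1111110 (7 bits)
  7 -> 11111110 (8 bits)
  5 -> 111110 (6 bits)
  12 -> 1111111111110 (13 bits)
  6 -> 1111110 (7 bits)
Total length = 7 + 8 + 6 + 13 + 7 = 41 bits.

Unary([6, 7, 5, 12, 6]) = 11111101111111011111011111111111101111110 (41 bits)


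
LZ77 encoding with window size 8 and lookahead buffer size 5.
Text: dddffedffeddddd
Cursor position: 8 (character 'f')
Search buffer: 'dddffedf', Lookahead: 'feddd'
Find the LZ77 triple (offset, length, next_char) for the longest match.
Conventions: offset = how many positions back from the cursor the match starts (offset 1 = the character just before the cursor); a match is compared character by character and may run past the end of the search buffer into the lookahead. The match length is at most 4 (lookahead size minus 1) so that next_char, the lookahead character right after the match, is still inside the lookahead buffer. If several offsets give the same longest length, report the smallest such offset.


Try each offset into the search buffer:
  offset=1 (pos 7, char 'f'): match length 1
  offset=2 (pos 6, char 'd'): match length 0
  offset=3 (pos 5, char 'e'): match length 0
  offset=4 (pos 4, char 'f'): match length 3
  offset=5 (pos 3, char 'f'): match length 1
  offset=6 (pos 2, char 'd'): match length 0
  offset=7 (pos 1, char 'd'): match length 0
  offset=8 (pos 0, char 'd'): match length 0
Longest match has length 3 at offset 4.
next_char = character at position 8 + 3 = 11 -> 'd'

Best match: offset=4, length=3 (matching 'fed' starting at position 4)
LZ77 triple: (4, 3, 'd')


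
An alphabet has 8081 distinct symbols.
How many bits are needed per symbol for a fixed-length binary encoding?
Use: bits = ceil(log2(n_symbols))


log2(8081) = 12.9803
Bracket: 2^12 = 4096 < 8081 <= 2^13 = 8192
So ceil(log2(8081)) = 13

bits = ceil(log2(8081)) = ceil(12.9803) = 13 bits


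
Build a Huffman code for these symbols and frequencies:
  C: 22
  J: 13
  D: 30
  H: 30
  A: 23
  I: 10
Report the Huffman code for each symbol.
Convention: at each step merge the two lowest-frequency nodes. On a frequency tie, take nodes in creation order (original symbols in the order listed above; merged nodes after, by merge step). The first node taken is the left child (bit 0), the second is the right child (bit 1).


Huffman tree construction:
Step 1: Merge I(10) + J(13) = 23
Step 2: Merge C(22) + A(23) = 45
Step 3: Merge (I+J)(23) + D(30) = 53
Step 4: Merge H(30) + (C+A)(45) = 75
Step 5: Merge ((I+J)+D)(53) + (H+(C+A))(75) = 128
Read each symbol's code off the tree from the root (left child = 0, right child = 1).

Codes:
  C: 110 (length 3)
  J: 001 (length 3)
  D: 01 (length 2)
  H: 10 (length 2)
  A: 111 (length 3)
  I: 000 (length 3)
Average code length: 324/128 = 2.5313 bits/symbol


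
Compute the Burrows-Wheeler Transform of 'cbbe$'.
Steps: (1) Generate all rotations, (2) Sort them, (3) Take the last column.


Rotations (sorted):
  0: $cbbe -> last char: e
  1: bbe$c -> last char: c
  2: be$cb -> last char: b
  3: cbbe$ -> last char: $
  4: e$cbb -> last char: b


BWT = ecb$b


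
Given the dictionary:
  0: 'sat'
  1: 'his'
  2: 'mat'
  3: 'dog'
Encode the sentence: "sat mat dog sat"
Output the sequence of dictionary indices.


Look up each word in the dictionary:
  'sat' -> 0
  'mat' -> 2
  'dog' -> 3
  'sat' -> 0

Encoded: [0, 2, 3, 0]


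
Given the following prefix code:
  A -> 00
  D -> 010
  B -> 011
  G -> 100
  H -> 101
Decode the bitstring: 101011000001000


Decoding step by step:
Bits 101 -> H
Bits 011 -> B
Bits 00 -> A
Bits 00 -> A
Bits 010 -> D
Bits 00 -> A


Decoded message: HBAADA


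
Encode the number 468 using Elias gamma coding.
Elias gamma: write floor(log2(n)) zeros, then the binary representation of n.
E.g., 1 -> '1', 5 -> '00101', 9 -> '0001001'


num_bits = floor(log2(468)) + 1 = 9
leading_zeros = num_bits - 1 = 8
binary(468) = 111010100

Elias gamma(468) = '00000000' + '111010100' = 00000000111010100 (17 bits)


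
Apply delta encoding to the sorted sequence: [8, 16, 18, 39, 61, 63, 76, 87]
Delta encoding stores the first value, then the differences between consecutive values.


First value: 8
Deltas:
  16 - 8 = 8
  18 - 16 = 2
  39 - 18 = 21
  61 - 39 = 22
  63 - 61 = 2
  76 - 63 = 13
  87 - 76 = 11


Delta encoded: [8, 8, 2, 21, 22, 2, 13, 11]


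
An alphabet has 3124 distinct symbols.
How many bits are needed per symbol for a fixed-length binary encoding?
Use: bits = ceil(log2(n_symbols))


log2(3124) = 11.6092
Bracket: 2^11 = 2048 < 3124 <= 2^12 = 4096
So ceil(log2(3124)) = 12

bits = ceil(log2(3124)) = ceil(11.6092) = 12 bits


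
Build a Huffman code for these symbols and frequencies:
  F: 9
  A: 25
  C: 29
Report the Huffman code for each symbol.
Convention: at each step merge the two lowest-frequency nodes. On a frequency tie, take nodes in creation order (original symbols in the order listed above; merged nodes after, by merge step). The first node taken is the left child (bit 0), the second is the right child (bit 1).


Huffman tree construction:
Step 1: Merge F(9) + A(25) = 34
Step 2: Merge C(29) + (F+A)(34) = 63
Read each symbol's code off the tree from the root (left child = 0, right child = 1).

Codes:
  F: 10 (length 2)
  A: 11 (length 2)
  C: 0 (length 1)
Average code length: 97/63 = 1.5397 bits/symbol


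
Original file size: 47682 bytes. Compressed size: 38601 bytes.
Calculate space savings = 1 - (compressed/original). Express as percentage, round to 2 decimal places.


ratio = compressed/original = 38601/47682 = 0.809551
savings = 1 - ratio = 1 - 0.809551 = 0.190449
as a percentage: 0.190449 * 100 = 19.04%

Space savings = 1 - 38601/47682 = 19.04%


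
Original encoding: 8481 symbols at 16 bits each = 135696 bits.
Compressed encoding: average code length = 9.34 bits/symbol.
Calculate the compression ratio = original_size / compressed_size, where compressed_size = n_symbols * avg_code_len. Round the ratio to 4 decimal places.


original_size = n_symbols * orig_bits = 8481 * 16 = 135696 bits
compressed_size = n_symbols * avg_code_len = 8481 * 9.34 = 79212.54 bits
ratio = original_size / compressed_size = 135696 / 79212.54 = 1.7131

Compression ratio = 1.7131


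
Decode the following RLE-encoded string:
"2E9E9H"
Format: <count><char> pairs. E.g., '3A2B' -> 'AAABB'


Expanding each <count><char> pair:
  2E -> 'EE'
  9E -> 'EEEEEEEEE'
  9H -> 'HHHHHHHHH'

Decoded = EEEEEEEEEEEHHHHHHHHH


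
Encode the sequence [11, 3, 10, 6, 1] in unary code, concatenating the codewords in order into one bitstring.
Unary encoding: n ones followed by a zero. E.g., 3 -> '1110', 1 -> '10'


Encode each number as n ones followed by a terminating 0:
  11 -> 111111111110 (12 bits)
  3 -> 1110 (4 bits)
  10 -> 11111111110 (11 bits)
  6 -> 1111110 (7 bits)
  1 -> 10 (2 bits)
Total length = 12 + 4 + 11 + 7 + 2 = 36 bits.

Unary([11, 3, 10, 6, 1]) = 111111111110111011111111110111111010 (36 bits)


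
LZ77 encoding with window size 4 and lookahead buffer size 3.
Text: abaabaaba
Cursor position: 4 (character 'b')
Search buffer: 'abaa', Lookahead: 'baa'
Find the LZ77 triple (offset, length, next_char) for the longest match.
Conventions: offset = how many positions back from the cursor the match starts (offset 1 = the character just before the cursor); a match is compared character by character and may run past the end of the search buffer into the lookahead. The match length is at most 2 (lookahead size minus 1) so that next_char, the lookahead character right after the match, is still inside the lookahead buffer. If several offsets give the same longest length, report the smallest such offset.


Try each offset into the search buffer:
  offset=1 (pos 3, char 'a'): match length 0
  offset=2 (pos 2, char 'a'): match length 0
  offset=3 (pos 1, char 'b'): match length 2
  offset=4 (pos 0, char 'a'): match length 0
Longest match has length 2 at offset 3.
next_char = character at position 4 + 2 = 6 -> 'a'

Best match: offset=3, length=2 (matching 'ba' starting at position 1)
LZ77 triple: (3, 2, 'a')


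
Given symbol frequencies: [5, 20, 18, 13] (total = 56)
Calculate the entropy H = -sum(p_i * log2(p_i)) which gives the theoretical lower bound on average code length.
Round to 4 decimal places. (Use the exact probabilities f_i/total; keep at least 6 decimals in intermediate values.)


Per-symbol terms -p_i * log2(p_i) with p_i = f_i/56:
  p = 5/56 = 0.089286: log2(p) = -3.485427, -p*log2(p) = 0.311199
  p = 20/56 = 0.357143: log2(p) = -1.485427, -p*log2(p) = 0.530510
  p = 18/56 = 0.321429: log2(p) = -1.637430, -p*log2(p) = 0.526317
  p = 13/56 = 0.232143: log2(p) = -2.106915, -p*log2(p) = 0.489105
H = 0.311199 + 0.530510 + 0.526317 + 0.489105 = 1.857131

H = 1.8571 bits/symbol


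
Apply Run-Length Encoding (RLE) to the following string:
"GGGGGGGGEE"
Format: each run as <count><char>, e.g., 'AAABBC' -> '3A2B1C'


Scanning runs left to right:
  i=0: run of 'G' x 8 -> '8G'
  i=8: run of 'E' x 2 -> '2E'

RLE = 8G2E


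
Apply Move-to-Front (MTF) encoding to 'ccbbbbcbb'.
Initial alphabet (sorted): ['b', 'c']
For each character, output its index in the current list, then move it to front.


MTF encoding:
'c': index 1 in ['b', 'c'] -> ['c', 'b']
'c': index 0 in ['c', 'b'] -> ['c', 'b']
'b': index 1 in ['c', 'b'] -> ['b', 'c']
'b': index 0 in ['b', 'c'] -> ['b', 'c']
'b': index 0 in ['b', 'c'] -> ['b', 'c']
'b': index 0 in ['b', 'c'] -> ['b', 'c']
'c': index 1 in ['b', 'c'] -> ['c', 'b']
'b': index 1 in ['c', 'b'] -> ['b', 'c']
'b': index 0 in ['b', 'c'] -> ['b', 'c']


Output: [1, 0, 1, 0, 0, 0, 1, 1, 0]


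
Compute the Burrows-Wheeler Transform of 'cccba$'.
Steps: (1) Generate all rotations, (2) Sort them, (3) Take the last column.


Rotations (sorted):
  0: $cccba -> last char: a
  1: a$cccb -> last char: b
  2: ba$ccc -> last char: c
  3: cba$cc -> last char: c
  4: ccba$c -> last char: c
  5: cccba$ -> last char: $


BWT = abccc$


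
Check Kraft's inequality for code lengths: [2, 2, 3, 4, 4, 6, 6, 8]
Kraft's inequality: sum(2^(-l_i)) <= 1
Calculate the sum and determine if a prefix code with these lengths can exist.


Sum = 2^(-2) + 2^(-2) + 2^(-3) + 2^(-4) + 2^(-4) + 2^(-6) + 2^(-6) + 2^(-8)
    = 0.25 + 0.25 + 0.125 + 0.0625 + 0.0625 + 0.015625 + 0.015625 + 0.00390625
    = 201/256 = 0.78515625
Since 0.78515625 <= 1, Kraft's inequality IS satisfied.
A prefix code with these lengths CAN exist.

Kraft sum = 0.78515625. Satisfied.


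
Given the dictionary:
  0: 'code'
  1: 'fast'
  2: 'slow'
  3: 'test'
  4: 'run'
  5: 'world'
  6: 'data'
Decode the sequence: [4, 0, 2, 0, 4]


Look up each index in the dictionary:
  4 -> 'run'
  0 -> 'code'
  2 -> 'slow'
  0 -> 'code'
  4 -> 'run'

Decoded: "run code slow code run"


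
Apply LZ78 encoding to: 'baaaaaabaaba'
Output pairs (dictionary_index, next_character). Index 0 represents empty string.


LZ78 encoding steps:
Dictionary: {0: ''}
Step 1: w='' (idx 0), next='b' -> output (0, 'b'), add 'b' as idx 1
Step 2: w='' (idx 0), next='a' -> output (0, 'a'), add 'a' as idx 2
Step 3: w='a' (idx 2), next='a' -> output (2, 'a'), add 'aa' as idx 3
Step 4: w='aa' (idx 3), next='a' -> output (3, 'a'), add 'aaa' as idx 4
Step 5: w='b' (idx 1), next='a' -> output (1, 'a'), add 'ba' as idx 5
Step 6: w='a' (idx 2), next='b' -> output (2, 'b'), add 'ab' as idx 6
Step 7: w='a' (idx 2), end of input -> output (2, '')


Encoded: [(0, 'b'), (0, 'a'), (2, 'a'), (3, 'a'), (1, 'a'), (2, 'b'), (2, '')]


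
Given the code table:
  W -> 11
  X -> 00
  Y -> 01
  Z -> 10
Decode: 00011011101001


Decoding:
00 -> X
01 -> Y
10 -> Z
11 -> W
10 -> Z
10 -> Z
01 -> Y


Result: XYZWZZY


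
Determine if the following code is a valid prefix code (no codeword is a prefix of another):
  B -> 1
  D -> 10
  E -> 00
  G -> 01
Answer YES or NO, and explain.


Checking each pair (does one codeword prefix another?):
  B='1' vs D='10': prefix -- VIOLATION

NO -- this is NOT a valid prefix code. B (1) is a prefix of D (10).


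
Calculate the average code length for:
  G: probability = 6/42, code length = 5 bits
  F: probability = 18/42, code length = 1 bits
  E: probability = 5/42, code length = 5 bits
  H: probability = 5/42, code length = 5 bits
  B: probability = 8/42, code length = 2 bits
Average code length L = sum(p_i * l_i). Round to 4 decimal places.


Weighted contributions p_i * l_i:
  G: (6/42) * 5 = 30/42
  F: (18/42) * 1 = 18/42
  E: (5/42) * 5 = 25/42
  H: (5/42) * 5 = 25/42
  B: (8/42) * 2 = 16/42
Sum = (30 + 18 + 25 + 25 + 16)/42 = 114/42

L = 114/42 = 2.7143 bits/symbol


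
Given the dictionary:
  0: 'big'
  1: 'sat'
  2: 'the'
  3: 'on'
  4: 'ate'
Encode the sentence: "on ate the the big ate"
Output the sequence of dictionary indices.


Look up each word in the dictionary:
  'on' -> 3
  'ate' -> 4
  'the' -> 2
  'the' -> 2
  'big' -> 0
  'ate' -> 4

Encoded: [3, 4, 2, 2, 0, 4]


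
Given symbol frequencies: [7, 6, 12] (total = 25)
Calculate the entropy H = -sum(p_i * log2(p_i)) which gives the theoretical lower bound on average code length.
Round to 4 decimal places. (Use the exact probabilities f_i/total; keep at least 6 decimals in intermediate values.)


Per-symbol terms -p_i * log2(p_i) with p_i = f_i/25:
  p = 7/25 = 0.280000: log2(p) = -1.836501, -p*log2(p) = 0.514220
  p = 6/25 = 0.240000: log2(p) = -2.058894, -p*log2(p) = 0.494134
  p = 12/25 = 0.480000: log2(p) = -1.058894, -p*log2(p) = 0.508269
H = 0.514220 + 0.494134 + 0.508269 = 1.516623

H = 1.5166 bits/symbol


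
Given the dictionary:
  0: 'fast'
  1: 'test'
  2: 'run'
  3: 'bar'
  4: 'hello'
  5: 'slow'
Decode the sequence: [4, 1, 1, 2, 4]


Look up each index in the dictionary:
  4 -> 'hello'
  1 -> 'test'
  1 -> 'test'
  2 -> 'run'
  4 -> 'hello'

Decoded: "hello test test run hello"


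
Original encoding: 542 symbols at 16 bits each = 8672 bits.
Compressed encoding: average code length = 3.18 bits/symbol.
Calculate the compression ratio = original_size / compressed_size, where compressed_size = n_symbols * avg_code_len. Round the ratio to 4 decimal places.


original_size = n_symbols * orig_bits = 542 * 16 = 8672 bits
compressed_size = n_symbols * avg_code_len = 542 * 3.18 = 1723.56 bits
ratio = original_size / compressed_size = 8672 / 1723.56 = 5.0314

Compression ratio = 5.0314


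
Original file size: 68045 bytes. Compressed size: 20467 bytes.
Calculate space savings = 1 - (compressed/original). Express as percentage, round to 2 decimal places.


ratio = compressed/original = 20467/68045 = 0.300786
savings = 1 - ratio = 1 - 0.300786 = 0.699214
as a percentage: 0.699214 * 100 = 69.92%

Space savings = 1 - 20467/68045 = 69.92%


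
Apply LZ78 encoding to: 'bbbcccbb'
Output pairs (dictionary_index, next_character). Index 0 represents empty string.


LZ78 encoding steps:
Dictionary: {0: ''}
Step 1: w='' (idx 0), next='b' -> output (0, 'b'), add 'b' as idx 1
Step 2: w='b' (idx 1), next='b' -> output (1, 'b'), add 'bb' as idx 2
Step 3: w='' (idx 0), next='c' -> output (0, 'c'), add 'c' as idx 3
Step 4: w='c' (idx 3), next='c' -> output (3, 'c'), add 'cc' as idx 4
Step 5: w='bb' (idx 2), end of input -> output (2, '')


Encoded: [(0, 'b'), (1, 'b'), (0, 'c'), (3, 'c'), (2, '')]


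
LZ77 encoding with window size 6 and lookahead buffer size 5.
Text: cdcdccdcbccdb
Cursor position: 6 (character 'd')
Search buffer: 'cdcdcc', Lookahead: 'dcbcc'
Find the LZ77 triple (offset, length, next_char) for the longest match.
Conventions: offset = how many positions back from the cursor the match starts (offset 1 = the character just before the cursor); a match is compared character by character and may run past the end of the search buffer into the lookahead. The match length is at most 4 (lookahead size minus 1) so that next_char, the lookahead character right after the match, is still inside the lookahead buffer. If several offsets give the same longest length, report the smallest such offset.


Try each offset into the search buffer:
  offset=1 (pos 5, char 'c'): match length 0
  offset=2 (pos 4, char 'c'): match length 0
  offset=3 (pos 3, char 'd'): match length 2
  offset=4 (pos 2, char 'c'): match length 0
  offset=5 (pos 1, char 'd'): match length 2
  offset=6 (pos 0, char 'c'): match length 0
Longest match has length 2, found at offsets 3, 5; take the smallest, offset 3.
next_char = character at position 6 + 2 = 8 -> 'b'

Best match: offset=3, length=2 (matching 'dc' starting at position 3)
LZ77 triple: (3, 2, 'b')


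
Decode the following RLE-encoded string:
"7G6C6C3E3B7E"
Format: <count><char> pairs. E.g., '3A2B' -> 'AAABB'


Expanding each <count><char> pair:
  7G -> 'GGGGGGG'
  6C -> 'CCCCCC'
  6C -> 'CCCCCC'
  3E -> 'EEE'
  3B -> 'BBB'
  7E -> 'EEEEEEE'

Decoded = GGGGGGGCCCCCCCCCCCCEEEBBBEEEEEEE


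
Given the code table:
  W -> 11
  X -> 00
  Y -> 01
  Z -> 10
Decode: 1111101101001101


Decoding:
11 -> W
11 -> W
10 -> Z
11 -> W
01 -> Y
00 -> X
11 -> W
01 -> Y


Result: WWZWYXWY


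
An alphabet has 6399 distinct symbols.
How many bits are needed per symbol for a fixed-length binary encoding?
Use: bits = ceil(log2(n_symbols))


log2(6399) = 12.6436
Bracket: 2^12 = 4096 < 6399 <= 2^13 = 8192
So ceil(log2(6399)) = 13

bits = ceil(log2(6399)) = ceil(12.6436) = 13 bits


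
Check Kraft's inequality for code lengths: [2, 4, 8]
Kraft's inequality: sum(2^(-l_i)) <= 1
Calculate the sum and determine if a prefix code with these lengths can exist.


Sum = 2^(-2) + 2^(-4) + 2^(-8)
    = 0.25 + 0.0625 + 0.00390625
    = 81/256 = 0.31640625
Since 0.31640625 <= 1, Kraft's inequality IS satisfied.
A prefix code with these lengths CAN exist.

Kraft sum = 0.31640625. Satisfied.


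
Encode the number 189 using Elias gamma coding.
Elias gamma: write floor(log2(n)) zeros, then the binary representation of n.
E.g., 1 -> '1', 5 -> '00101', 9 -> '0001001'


num_bits = floor(log2(189)) + 1 = 8
leading_zeros = num_bits - 1 = 7
binary(189) = 10111101

Elias gamma(189) = '0000000' + '10111101' = 000000010111101 (15 bits)


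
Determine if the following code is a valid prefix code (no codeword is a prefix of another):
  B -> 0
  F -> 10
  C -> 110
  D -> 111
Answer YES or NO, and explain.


Checking each pair (does one codeword prefix another?):
  B='0' vs F='10': no prefix
  B='0' vs C='110': no prefix
  B='0' vs D='111': no prefix
  F='10' vs B='0': no prefix
  F='10' vs C='110': no prefix
  F='10' vs D='111': no prefix
  C='110' vs B='0': no prefix
  C='110' vs F='10': no prefix
  C='110' vs D='111': no prefix
  D='111' vs B='0': no prefix
  D='111' vs F='10': no prefix
  D='111' vs C='110': no prefix
No violation found over all pairs.

YES -- this is a valid prefix code. No codeword is a prefix of any other codeword.


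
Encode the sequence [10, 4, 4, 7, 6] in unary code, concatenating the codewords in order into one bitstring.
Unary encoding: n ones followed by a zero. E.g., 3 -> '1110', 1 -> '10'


Encode each number as n ones followed by a terminating 0:
  10 -> 11111111110 (11 bits)
  4 -> 11110 (5 bits)
  4 -> 11110 (5 bits)
  7 -> 11111110 (8 bits)
  6 -> 1111110 (7 bits)
Total length = 11 + 5 + 5 + 8 + 7 = 36 bits.

Unary([10, 4, 4, 7, 6]) = 111111111101111011110111111101111110 (36 bits)


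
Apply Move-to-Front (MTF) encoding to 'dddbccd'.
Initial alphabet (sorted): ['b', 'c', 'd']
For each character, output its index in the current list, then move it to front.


MTF encoding:
'd': index 2 in ['b', 'c', 'd'] -> ['d', 'b', 'c']
'd': index 0 in ['d', 'b', 'c'] -> ['d', 'b', 'c']
'd': index 0 in ['d', 'b', 'c'] -> ['d', 'b', 'c']
'b': index 1 in ['d', 'b', 'c'] -> ['b', 'd', 'c']
'c': index 2 in ['b', 'd', 'c'] -> ['c', 'b', 'd']
'c': index 0 in ['c', 'b', 'd'] -> ['c', 'b', 'd']
'd': index 2 in ['c', 'b', 'd'] -> ['d', 'c', 'b']


Output: [2, 0, 0, 1, 2, 0, 2]


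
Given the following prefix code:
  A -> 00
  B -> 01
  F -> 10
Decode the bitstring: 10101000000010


Decoding step by step:
Bits 10 -> F
Bits 10 -> F
Bits 10 -> F
Bits 00 -> A
Bits 00 -> A
Bits 00 -> A
Bits 10 -> F


Decoded message: FFFAAAF


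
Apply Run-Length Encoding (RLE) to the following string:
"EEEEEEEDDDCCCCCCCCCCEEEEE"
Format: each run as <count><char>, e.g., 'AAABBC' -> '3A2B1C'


Scanning runs left to right:
  i=0: run of 'E' x 7 -> '7E'
  i=7: run of 'D' x 3 -> '3D'
  i=10: run of 'C' x 10 -> '10C'
  i=20: run of 'E' x 5 -> '5E'

RLE = 7E3D10C5E


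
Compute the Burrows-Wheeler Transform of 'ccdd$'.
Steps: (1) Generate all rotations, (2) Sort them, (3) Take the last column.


Rotations (sorted):
  0: $ccdd -> last char: d
  1: ccdd$ -> last char: $
  2: cdd$c -> last char: c
  3: d$ccd -> last char: d
  4: dd$cc -> last char: c


BWT = d$cdc


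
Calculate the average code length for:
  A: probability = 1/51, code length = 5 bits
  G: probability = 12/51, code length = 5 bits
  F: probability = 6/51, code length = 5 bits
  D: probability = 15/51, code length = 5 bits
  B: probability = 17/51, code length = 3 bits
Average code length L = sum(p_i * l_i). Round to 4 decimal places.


Weighted contributions p_i * l_i:
  A: (1/51) * 5 = 5/51
  G: (12/51) * 5 = 60/51
  F: (6/51) * 5 = 30/51
  D: (15/51) * 5 = 75/51
  B: (17/51) * 3 = 51/51
Sum = (5 + 60 + 30 + 75 + 51)/51 = 221/51

L = 221/51 = 4.3333 bits/symbol


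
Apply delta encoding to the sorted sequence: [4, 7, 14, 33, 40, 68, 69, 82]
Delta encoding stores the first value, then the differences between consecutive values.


First value: 4
Deltas:
  7 - 4 = 3
  14 - 7 = 7
  33 - 14 = 19
  40 - 33 = 7
  68 - 40 = 28
  69 - 68 = 1
  82 - 69 = 13


Delta encoded: [4, 3, 7, 19, 7, 28, 1, 13]


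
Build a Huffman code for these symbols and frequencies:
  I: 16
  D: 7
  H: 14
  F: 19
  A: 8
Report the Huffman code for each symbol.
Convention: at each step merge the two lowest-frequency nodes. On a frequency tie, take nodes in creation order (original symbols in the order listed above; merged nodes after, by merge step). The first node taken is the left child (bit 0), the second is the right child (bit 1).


Huffman tree construction:
Step 1: Merge D(7) + A(8) = 15
Step 2: Merge H(14) + (D+A)(15) = 29
Step 3: Merge I(16) + F(19) = 35
Step 4: Merge (H+(D+A))(29) + (I+F)(35) = 64
Read each symbol's code off the tree from the root (left child = 0, right child = 1).

Codes:
  I: 10 (length 2)
  D: 010 (length 3)
  H: 00 (length 2)
  F: 11 (length 2)
  A: 011 (length 3)
Average code length: 143/64 = 2.2344 bits/symbol


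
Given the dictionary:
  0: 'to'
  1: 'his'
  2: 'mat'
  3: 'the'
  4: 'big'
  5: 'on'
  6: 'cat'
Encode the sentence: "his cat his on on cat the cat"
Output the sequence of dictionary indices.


Look up each word in the dictionary:
  'his' -> 1
  'cat' -> 6
  'his' -> 1
  'on' -> 5
  'on' -> 5
  'cat' -> 6
  'the' -> 3
  'cat' -> 6

Encoded: [1, 6, 1, 5, 5, 6, 3, 6]


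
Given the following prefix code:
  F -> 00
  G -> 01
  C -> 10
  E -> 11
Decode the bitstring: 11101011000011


Decoding step by step:
Bits 11 -> E
Bits 10 -> C
Bits 10 -> C
Bits 11 -> E
Bits 00 -> F
Bits 00 -> F
Bits 11 -> E


Decoded message: ECCEFFE


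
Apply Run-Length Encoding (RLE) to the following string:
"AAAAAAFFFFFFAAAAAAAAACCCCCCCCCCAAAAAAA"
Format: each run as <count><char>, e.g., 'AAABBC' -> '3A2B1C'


Scanning runs left to right:
  i=0: run of 'A' x 6 -> '6A'
  i=6: run of 'F' x 6 -> '6F'
  i=12: run of 'A' x 9 -> '9A'
  i=21: run of 'C' x 10 -> '10C'
  i=31: run of 'A' x 7 -> '7A'

RLE = 6A6F9A10C7A


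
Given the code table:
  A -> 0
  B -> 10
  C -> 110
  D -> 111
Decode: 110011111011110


Decoding:
110 -> C
0 -> A
111 -> D
110 -> C
111 -> D
10 -> B


Result: CADCDB


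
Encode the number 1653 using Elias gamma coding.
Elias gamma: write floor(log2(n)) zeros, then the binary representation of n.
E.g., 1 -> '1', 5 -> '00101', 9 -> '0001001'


num_bits = floor(log2(1653)) + 1 = 11
leading_zeros = num_bits - 1 = 10
binary(1653) = 11001110101

Elias gamma(1653) = '0000000000' + '11001110101' = 000000000011001110101 (21 bits)


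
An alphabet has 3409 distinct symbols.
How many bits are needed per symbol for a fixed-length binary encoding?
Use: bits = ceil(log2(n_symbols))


log2(3409) = 11.7351
Bracket: 2^11 = 2048 < 3409 <= 2^12 = 4096
So ceil(log2(3409)) = 12

bits = ceil(log2(3409)) = ceil(11.7351) = 12 bits


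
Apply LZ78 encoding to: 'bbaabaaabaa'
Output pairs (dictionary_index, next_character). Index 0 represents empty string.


LZ78 encoding steps:
Dictionary: {0: ''}
Step 1: w='' (idx 0), next='b' -> output (0, 'b'), add 'b' as idx 1
Step 2: w='b' (idx 1), next='a' -> output (1, 'a'), add 'ba' as idx 2
Step 3: w='' (idx 0), next='a' -> output (0, 'a'), add 'a' as idx 3
Step 4: w='ba' (idx 2), next='a' -> output (2, 'a'), add 'baa' as idx 4
Step 5: w='a' (idx 3), next='b' -> output (3, 'b'), add 'ab' as idx 5
Step 6: w='a' (idx 3), next='a' -> output (3, 'a'), add 'aa' as idx 6


Encoded: [(0, 'b'), (1, 'a'), (0, 'a'), (2, 'a'), (3, 'b'), (3, 'a')]
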